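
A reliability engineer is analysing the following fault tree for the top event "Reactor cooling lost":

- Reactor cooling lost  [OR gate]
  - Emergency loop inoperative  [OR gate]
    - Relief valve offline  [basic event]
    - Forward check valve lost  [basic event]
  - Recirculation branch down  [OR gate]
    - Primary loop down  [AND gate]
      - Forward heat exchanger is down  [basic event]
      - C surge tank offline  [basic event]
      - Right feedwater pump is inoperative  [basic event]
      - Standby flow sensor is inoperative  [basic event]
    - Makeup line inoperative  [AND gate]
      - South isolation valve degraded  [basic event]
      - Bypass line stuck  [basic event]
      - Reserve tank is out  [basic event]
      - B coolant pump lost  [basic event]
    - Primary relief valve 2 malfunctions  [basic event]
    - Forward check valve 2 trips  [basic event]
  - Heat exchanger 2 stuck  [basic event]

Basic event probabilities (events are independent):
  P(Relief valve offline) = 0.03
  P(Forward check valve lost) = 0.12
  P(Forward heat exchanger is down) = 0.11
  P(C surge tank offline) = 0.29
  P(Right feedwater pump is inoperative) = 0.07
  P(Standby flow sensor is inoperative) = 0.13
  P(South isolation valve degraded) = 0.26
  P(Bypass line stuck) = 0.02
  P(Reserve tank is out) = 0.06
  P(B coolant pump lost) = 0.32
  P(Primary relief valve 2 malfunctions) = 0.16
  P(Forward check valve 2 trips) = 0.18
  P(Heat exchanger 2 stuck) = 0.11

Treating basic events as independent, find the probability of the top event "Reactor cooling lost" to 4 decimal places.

P(Emergency loop inoperative) [OR] = 1 − (1−0.03) × (1−0.12) = 0.146400
P(Primary loop down) [AND] = 0.11 × 0.29 × 0.07 × 0.13 = 0.000290
P(Makeup line inoperative) [AND] = 0.26 × 0.02 × 0.06 × 0.32 = 0.000100
P(Recirculation branch down) [OR] = 1 − (1−0.000290) × (1−0.000100) × (1−0.16) × (1−0.18) = 0.311469
P(Reactor cooling lost) [OR] = 1 − (1−0.146400) × (1−0.311469) × (1−0.11) = 0.476920
Rounded to 4 decimal places: P(Reactor cooling lost) ≈ 0.4769.

0.4769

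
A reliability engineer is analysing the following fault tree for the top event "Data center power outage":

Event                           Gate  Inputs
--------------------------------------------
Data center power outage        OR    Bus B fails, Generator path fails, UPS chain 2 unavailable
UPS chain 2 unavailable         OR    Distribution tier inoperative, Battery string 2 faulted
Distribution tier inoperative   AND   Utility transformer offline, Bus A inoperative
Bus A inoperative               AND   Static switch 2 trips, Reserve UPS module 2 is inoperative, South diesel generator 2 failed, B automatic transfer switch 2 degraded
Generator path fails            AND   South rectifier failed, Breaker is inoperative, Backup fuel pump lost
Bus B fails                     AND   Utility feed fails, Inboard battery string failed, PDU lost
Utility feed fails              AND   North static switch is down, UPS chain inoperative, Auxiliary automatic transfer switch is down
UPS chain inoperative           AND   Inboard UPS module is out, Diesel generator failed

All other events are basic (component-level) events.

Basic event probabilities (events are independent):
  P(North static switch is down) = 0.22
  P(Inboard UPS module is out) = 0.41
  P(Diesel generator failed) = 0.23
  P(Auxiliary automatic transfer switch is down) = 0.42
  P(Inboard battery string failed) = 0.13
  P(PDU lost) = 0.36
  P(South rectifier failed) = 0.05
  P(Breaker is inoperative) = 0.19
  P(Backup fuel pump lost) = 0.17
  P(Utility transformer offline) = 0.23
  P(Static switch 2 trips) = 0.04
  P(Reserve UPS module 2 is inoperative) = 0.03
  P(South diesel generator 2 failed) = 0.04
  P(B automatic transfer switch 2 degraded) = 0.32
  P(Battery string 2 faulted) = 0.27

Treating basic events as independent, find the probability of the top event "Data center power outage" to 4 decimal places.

0.2715

P(UPS chain inoperative) [AND] = 0.41 × 0.23 = 0.094300
P(Utility feed fails) [AND] = 0.22 × 0.094300 × 0.42 = 0.008713
P(Bus B fails) [AND] = 0.008713 × 0.13 × 0.36 = 0.000408
P(Generator path fails) [AND] = 0.05 × 0.19 × 0.17 = 0.001615
P(Bus A inoperative) [AND] = 0.04 × 0.03 × 0.04 × 0.32 = 0.000015
P(Distribution tier inoperative) [AND] = 0.23 × 0.000015 = 0.000003
P(UPS chain 2 unavailable) [OR] = 1 − (1−0.000003) × (1−0.27) = 0.270002
P(Data center power outage) [OR] = 1 − (1−0.000408) × (1−0.001615) × (1−0.270002) = 0.271478
Rounded to 4 decimal places: P(Data center power outage) ≈ 0.2715.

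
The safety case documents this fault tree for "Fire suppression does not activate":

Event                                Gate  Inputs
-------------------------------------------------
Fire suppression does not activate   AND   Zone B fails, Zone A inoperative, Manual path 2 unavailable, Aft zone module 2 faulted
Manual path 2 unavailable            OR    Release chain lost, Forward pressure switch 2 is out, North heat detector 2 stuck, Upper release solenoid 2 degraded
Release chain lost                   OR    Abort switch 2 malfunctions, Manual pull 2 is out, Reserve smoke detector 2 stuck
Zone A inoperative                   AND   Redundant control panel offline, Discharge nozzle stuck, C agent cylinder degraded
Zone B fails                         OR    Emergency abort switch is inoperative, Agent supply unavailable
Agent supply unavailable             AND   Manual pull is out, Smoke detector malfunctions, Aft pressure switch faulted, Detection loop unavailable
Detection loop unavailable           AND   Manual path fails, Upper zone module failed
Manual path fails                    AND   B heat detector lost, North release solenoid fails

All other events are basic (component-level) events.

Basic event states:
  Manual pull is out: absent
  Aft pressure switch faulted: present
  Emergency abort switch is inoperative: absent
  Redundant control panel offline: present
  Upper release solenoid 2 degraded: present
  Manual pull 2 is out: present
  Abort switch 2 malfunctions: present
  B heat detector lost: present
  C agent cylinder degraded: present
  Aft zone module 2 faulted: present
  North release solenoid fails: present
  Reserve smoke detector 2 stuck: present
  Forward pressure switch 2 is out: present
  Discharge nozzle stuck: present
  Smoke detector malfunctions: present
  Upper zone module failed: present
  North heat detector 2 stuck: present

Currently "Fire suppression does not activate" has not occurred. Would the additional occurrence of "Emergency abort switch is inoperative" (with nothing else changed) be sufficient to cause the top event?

Yes

Counterfactual: set "Emergency abort switch is inoperative" to occurred.
Manual path fails [AND]: B heat detector lost=occurs, North release solenoid fails=occurs → all inputs occur → occurs.
Detection loop unavailable [AND]: Manual path fails=occurs, Upper zone module failed=occurs → all inputs occur → occurs.
Agent supply unavailable [AND]: Manual pull is out=not, Smoke detector malfunctions=occurs, Aft pressure switch faulted=occurs, Detection loop unavailable=occurs → not all inputs occur → does not occur.
Zone B fails [OR]: Emergency abort switch is inoperative=occurs, Agent supply unavailable=not → at least one input occurs → occurs.
Zone A inoperative [AND]: Redundant control panel offline=occurs, Discharge nozzle stuck=occurs, C agent cylinder degraded=occurs → all inputs occur → occurs.
Release chain lost [OR]: Abort switch 2 malfunctions=occurs, Manual pull 2 is out=occurs, Reserve smoke detector 2 stuck=occurs → at least one input occurs → occurs.
Manual path 2 unavailable [OR]: Release chain lost=occurs, Forward pressure switch 2 is out=occurs, North heat detector 2 stuck=occurs, Upper release solenoid 2 degraded=occurs → at least one input occurs → occurs.
Fire suppression does not activate [AND]: Zone B fails=occurs, Zone A inoperative=occurs, Manual path 2 unavailable=occurs, Aft zone module 2 faulted=occurs → all inputs occur → occurs.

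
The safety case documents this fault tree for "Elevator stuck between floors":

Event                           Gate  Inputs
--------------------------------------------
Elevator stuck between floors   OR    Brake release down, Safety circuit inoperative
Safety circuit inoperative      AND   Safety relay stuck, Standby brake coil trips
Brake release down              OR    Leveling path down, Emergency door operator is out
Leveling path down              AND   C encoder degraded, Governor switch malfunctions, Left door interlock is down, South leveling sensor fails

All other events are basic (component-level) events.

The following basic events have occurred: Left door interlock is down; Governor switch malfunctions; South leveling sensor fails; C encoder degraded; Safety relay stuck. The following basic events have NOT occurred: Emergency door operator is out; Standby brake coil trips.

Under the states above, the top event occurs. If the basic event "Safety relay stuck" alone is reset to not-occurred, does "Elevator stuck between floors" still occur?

Counterfactual: set "Safety relay stuck" to not occurred.
Leveling path down [AND]: C encoder degraded=occurs, Governor switch malfunctions=occurs, Left door interlock is down=occurs, South leveling sensor fails=occurs → all inputs occur → occurs.
Brake release down [OR]: Leveling path down=occurs, Emergency door operator is out=not → at least one input occurs → occurs.
Safety circuit inoperative [AND]: Safety relay stuck=not, Standby brake coil trips=not → not all inputs occur → does not occur.
Elevator stuck between floors [OR]: Brake release down=occurs, Safety circuit inoperative=not → at least one input occurs → occurs.

Yes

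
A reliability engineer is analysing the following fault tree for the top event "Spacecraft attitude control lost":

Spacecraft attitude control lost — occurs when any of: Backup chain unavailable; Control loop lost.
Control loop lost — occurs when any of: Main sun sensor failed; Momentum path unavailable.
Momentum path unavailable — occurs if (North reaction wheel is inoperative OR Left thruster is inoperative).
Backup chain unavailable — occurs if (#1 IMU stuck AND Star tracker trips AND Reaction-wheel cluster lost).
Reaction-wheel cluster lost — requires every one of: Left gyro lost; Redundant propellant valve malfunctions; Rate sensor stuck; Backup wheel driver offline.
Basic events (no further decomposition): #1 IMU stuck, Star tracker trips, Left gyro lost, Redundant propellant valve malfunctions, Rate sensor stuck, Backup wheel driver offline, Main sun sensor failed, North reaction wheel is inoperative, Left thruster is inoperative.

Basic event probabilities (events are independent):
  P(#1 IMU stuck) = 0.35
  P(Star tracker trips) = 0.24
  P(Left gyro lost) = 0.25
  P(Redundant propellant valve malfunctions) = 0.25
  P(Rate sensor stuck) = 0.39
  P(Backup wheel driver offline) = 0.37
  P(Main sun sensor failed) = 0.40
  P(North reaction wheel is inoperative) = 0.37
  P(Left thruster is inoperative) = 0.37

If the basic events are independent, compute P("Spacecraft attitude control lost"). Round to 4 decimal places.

P(Reaction-wheel cluster lost) [AND] = 0.25 × 0.25 × 0.39 × 0.37 = 0.009019
P(Backup chain unavailable) [AND] = 0.35 × 0.24 × 0.009019 = 0.000758
P(Momentum path unavailable) [OR] = 1 − (1−0.37) × (1−0.37) = 0.603100
P(Control loop lost) [OR] = 1 − (1−0.40) × (1−0.603100) = 0.761860
P(Spacecraft attitude control lost) [OR] = 1 − (1−0.000758) × (1−0.761860) = 0.762041
Rounded to 4 decimal places: P(Spacecraft attitude control lost) ≈ 0.7620.

0.7620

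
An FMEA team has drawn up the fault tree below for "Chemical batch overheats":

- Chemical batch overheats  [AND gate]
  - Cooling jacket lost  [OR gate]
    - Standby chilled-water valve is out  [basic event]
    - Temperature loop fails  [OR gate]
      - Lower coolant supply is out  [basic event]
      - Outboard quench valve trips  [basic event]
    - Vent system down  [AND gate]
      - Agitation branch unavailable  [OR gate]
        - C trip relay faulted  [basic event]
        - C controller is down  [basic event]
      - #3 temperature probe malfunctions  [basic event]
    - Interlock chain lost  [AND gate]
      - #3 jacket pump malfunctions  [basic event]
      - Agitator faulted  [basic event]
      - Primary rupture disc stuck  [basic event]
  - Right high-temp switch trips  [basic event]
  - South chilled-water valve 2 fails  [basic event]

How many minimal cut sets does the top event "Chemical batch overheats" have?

Temperature loop fails [OR]: union of children's cut sets → 2 cut set(s).
Agitation branch unavailable [OR]: union of children's cut sets → 2 cut set(s).
Vent system down [AND]: one cut set from each child combined → 2 × 1 = 2 cut set(s).
Interlock chain lost [AND]: one cut set from each child combined → 1 × 1 × 1 = 1 cut set(s).
Cooling jacket lost [OR]: union of children's cut sets → 6 cut set(s).
Chemical batch overheats [AND]: one cut set from each child combined → 6 × 1 × 1 = 6 cut set(s).
Minimal cut sets: {Right high-temp switch trips, South chilled-water valve 2 fails, Standby chilled-water valve is out}; {Lower coolant supply is out, Right high-temp switch trips, South chilled-water valve 2 fails}; {Outboard quench valve trips, Right high-temp switch trips, South chilled-water valve 2 fails}; {#3 temperature probe malfunctions, C trip relay faulted, Right high-temp switch trips, South chilled-water valve 2 fails}; {#3 temperature probe malfunctions, C controller is down, Right high-temp switch trips, South chilled-water valve 2 fails}; {#3 jacket pump malfunctions, Agitator faulted, Primary rupture disc stuck, Right high-temp switch trips, South chilled-water valve 2 fails}.

6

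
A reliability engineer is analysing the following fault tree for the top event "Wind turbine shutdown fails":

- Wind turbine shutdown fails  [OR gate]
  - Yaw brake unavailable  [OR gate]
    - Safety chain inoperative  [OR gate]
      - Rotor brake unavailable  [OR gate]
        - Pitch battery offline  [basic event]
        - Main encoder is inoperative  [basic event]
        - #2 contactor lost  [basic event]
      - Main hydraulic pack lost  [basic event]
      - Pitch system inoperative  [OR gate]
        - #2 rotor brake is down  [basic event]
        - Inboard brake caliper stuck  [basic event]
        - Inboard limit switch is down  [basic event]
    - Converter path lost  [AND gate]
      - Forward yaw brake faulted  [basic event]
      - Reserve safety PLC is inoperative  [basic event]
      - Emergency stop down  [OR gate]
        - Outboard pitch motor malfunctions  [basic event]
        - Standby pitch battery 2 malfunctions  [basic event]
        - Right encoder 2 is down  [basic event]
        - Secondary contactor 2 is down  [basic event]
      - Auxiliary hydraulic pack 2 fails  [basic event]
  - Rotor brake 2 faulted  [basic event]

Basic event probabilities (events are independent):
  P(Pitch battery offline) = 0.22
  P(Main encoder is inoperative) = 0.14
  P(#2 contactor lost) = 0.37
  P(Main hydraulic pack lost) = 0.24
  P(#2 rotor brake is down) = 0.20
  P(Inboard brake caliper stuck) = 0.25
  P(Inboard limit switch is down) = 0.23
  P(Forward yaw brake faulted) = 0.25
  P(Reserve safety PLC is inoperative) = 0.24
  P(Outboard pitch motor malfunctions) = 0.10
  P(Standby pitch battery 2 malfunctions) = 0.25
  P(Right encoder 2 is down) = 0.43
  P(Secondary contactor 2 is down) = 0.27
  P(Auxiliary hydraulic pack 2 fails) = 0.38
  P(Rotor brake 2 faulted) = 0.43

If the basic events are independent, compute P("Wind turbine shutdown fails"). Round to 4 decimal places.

0.9168

P(Rotor brake unavailable) [OR] = 1 − (1−0.22) × (1−0.14) × (1−0.37) = 0.577396
P(Pitch system inoperative) [OR] = 1 − (1−0.20) × (1−0.25) × (1−0.23) = 0.538000
P(Safety chain inoperative) [OR] = 1 − (1−0.577396) × (1−0.24) × (1−0.538000) = 0.851615
P(Emergency stop down) [OR] = 1 − (1−0.10) × (1−0.25) × (1−0.43) × (1−0.27) = 0.719133
P(Converter path lost) [AND] = 0.25 × 0.24 × 0.719133 × 0.38 = 0.016396
P(Yaw brake unavailable) [OR] = 1 − (1−0.851615) × (1−0.016396) = 0.854048
P(Wind turbine shutdown fails) [OR] = 1 − (1−0.854048) × (1−0.43) = 0.916807
Rounded to 4 decimal places: P(Wind turbine shutdown fails) ≈ 0.9168.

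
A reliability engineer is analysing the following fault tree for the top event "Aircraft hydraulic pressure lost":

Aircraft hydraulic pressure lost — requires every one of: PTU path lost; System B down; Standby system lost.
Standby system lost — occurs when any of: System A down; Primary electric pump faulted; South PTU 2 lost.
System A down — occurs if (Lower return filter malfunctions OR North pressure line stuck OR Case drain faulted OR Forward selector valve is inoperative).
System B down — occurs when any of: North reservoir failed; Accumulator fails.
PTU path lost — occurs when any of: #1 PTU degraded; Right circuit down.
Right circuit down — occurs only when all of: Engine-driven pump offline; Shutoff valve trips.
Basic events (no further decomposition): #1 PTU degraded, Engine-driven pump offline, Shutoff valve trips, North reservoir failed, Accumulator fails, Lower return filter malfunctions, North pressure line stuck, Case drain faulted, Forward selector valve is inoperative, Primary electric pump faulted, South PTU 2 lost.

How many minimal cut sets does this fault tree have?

Right circuit down [AND]: one cut set from each child combined → 1 × 1 = 1 cut set(s).
PTU path lost [OR]: union of children's cut sets → 2 cut set(s).
System B down [OR]: union of children's cut sets → 2 cut set(s).
System A down [OR]: union of children's cut sets → 4 cut set(s).
Standby system lost [OR]: union of children's cut sets → 6 cut set(s).
Aircraft hydraulic pressure lost [AND]: one cut set from each child combined → 2 × 2 × 6 = 24 cut set(s).

24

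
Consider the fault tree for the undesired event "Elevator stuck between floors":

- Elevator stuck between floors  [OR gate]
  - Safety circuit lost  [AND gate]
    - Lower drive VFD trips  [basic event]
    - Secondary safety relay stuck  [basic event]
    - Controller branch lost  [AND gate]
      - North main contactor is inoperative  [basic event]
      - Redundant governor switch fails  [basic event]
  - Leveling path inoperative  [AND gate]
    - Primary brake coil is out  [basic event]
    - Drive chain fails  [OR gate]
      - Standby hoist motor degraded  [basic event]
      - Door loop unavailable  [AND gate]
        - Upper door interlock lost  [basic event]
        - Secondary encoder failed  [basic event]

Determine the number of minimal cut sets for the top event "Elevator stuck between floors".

Controller branch lost [AND]: one cut set from each child combined → 1 × 1 = 1 cut set(s).
Safety circuit lost [AND]: one cut set from each child combined → 1 × 1 × 1 = 1 cut set(s).
Door loop unavailable [AND]: one cut set from each child combined → 1 × 1 = 1 cut set(s).
Drive chain fails [OR]: union of children's cut sets → 2 cut set(s).
Leveling path inoperative [AND]: one cut set from each child combined → 1 × 2 = 2 cut set(s).
Elevator stuck between floors [OR]: union of children's cut sets → 3 cut set(s).
Minimal cut sets: {Lower drive VFD trips, North main contactor is inoperative, Redundant governor switch fails, Secondary safety relay stuck}; {Primary brake coil is out, Standby hoist motor degraded}; {Primary brake coil is out, Secondary encoder failed, Upper door interlock lost}.

3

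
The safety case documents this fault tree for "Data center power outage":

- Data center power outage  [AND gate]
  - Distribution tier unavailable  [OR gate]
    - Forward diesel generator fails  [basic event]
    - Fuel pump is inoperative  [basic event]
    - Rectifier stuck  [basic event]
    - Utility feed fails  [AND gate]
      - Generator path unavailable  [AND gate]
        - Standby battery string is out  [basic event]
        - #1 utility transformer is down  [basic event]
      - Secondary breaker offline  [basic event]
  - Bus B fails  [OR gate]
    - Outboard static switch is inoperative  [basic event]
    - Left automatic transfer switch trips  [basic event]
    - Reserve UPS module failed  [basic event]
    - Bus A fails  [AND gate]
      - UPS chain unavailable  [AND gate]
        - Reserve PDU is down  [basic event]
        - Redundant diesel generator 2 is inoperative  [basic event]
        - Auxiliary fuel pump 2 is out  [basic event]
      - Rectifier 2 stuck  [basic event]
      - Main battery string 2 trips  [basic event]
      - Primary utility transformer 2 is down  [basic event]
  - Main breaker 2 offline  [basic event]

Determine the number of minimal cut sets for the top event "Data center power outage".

16

Generator path unavailable [AND]: one cut set from each child combined → 1 × 1 = 1 cut set(s).
Utility feed fails [AND]: one cut set from each child combined → 1 × 1 = 1 cut set(s).
Distribution tier unavailable [OR]: union of children's cut sets → 4 cut set(s).
UPS chain unavailable [AND]: one cut set from each child combined → 1 × 1 × 1 = 1 cut set(s).
Bus A fails [AND]: one cut set from each child combined → 1 × 1 × 1 × 1 = 1 cut set(s).
Bus B fails [OR]: union of children's cut sets → 4 cut set(s).
Data center power outage [AND]: one cut set from each child combined → 4 × 4 × 1 = 16 cut set(s).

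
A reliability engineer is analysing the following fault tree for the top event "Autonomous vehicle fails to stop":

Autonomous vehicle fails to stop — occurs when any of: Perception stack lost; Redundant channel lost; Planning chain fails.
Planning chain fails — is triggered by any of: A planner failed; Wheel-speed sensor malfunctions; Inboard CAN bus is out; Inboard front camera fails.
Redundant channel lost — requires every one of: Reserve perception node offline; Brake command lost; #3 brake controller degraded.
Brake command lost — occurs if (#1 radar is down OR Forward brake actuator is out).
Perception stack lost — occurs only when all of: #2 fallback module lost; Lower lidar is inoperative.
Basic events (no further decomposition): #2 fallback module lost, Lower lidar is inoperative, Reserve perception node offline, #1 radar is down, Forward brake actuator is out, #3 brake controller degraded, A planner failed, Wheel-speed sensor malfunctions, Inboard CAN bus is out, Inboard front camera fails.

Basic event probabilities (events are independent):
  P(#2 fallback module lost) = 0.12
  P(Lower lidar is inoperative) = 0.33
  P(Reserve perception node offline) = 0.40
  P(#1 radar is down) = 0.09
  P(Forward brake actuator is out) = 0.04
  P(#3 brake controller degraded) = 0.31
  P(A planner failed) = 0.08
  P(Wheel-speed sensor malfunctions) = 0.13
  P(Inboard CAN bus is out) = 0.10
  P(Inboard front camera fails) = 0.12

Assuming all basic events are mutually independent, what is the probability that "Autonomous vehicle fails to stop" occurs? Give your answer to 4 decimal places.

0.4007

P(Perception stack lost) [AND] = 0.12 × 0.33 = 0.039600
P(Brake command lost) [OR] = 1 − (1−0.09) × (1−0.04) = 0.126400
P(Redundant channel lost) [AND] = 0.40 × 0.126400 × 0.31 = 0.015674
P(Planning chain fails) [OR] = 1 − (1−0.08) × (1−0.13) × (1−0.10) × (1−0.12) = 0.366083
P(Autonomous vehicle fails to stop) [OR] = 1 − (1−0.039600) × (1−0.015674) × (1−0.366083) = 0.400729
Rounded to 4 decimal places: P(Autonomous vehicle fails to stop) ≈ 0.4007.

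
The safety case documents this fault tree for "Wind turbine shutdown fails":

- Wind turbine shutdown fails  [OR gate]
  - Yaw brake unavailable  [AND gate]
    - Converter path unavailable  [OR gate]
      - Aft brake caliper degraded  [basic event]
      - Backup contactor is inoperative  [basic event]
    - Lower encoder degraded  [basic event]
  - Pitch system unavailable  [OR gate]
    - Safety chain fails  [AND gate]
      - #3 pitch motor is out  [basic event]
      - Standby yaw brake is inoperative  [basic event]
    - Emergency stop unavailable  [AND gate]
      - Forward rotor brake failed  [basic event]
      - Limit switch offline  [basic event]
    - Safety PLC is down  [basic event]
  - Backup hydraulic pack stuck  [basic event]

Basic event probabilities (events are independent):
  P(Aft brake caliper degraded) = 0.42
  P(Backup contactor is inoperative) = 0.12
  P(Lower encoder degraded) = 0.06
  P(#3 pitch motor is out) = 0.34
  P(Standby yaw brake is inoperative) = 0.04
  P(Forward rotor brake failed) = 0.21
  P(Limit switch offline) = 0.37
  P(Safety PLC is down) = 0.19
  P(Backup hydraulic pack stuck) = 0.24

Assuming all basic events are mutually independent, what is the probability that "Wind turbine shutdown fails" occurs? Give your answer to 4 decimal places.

0.4564

P(Converter path unavailable) [OR] = 1 − (1−0.42) × (1−0.12) = 0.489600
P(Yaw brake unavailable) [AND] = 0.489600 × 0.06 = 0.029376
P(Safety chain fails) [AND] = 0.34 × 0.04 = 0.013600
P(Emergency stop unavailable) [AND] = 0.21 × 0.37 = 0.077700
P(Pitch system unavailable) [OR] = 1 − (1−0.013600) × (1−0.077700) × (1−0.19) = 0.263097
P(Wind turbine shutdown fails) [OR] = 1 − (1−0.029376) × (1−0.263097) × (1−0.24) = 0.456406
Rounded to 4 decimal places: P(Wind turbine shutdown fails) ≈ 0.4564.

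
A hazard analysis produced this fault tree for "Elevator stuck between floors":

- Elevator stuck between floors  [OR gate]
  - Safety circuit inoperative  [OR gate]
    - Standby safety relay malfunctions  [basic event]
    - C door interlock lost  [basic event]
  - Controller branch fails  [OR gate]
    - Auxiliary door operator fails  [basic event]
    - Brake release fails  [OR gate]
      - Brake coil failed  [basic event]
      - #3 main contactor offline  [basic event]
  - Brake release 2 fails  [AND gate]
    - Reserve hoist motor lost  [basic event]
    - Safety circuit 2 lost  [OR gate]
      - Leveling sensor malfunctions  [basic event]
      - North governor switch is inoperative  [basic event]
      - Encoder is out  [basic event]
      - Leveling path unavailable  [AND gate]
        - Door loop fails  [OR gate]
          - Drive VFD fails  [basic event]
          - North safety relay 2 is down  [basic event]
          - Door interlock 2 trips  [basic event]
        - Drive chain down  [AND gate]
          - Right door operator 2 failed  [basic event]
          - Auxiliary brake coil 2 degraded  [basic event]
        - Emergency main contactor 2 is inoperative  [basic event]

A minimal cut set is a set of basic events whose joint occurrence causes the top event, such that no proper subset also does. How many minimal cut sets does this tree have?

Safety circuit inoperative [OR]: union of children's cut sets → 2 cut set(s).
Brake release fails [OR]: union of children's cut sets → 2 cut set(s).
Controller branch fails [OR]: union of children's cut sets → 3 cut set(s).
Door loop fails [OR]: union of children's cut sets → 3 cut set(s).
Drive chain down [AND]: one cut set from each child combined → 1 × 1 = 1 cut set(s).
Leveling path unavailable [AND]: one cut set from each child combined → 3 × 1 × 1 = 3 cut set(s).
Safety circuit 2 lost [OR]: union of children's cut sets → 6 cut set(s).
Brake release 2 fails [AND]: one cut set from each child combined → 1 × 6 = 6 cut set(s).
Elevator stuck between floors [OR]: union of children's cut sets → 11 cut set(s).

11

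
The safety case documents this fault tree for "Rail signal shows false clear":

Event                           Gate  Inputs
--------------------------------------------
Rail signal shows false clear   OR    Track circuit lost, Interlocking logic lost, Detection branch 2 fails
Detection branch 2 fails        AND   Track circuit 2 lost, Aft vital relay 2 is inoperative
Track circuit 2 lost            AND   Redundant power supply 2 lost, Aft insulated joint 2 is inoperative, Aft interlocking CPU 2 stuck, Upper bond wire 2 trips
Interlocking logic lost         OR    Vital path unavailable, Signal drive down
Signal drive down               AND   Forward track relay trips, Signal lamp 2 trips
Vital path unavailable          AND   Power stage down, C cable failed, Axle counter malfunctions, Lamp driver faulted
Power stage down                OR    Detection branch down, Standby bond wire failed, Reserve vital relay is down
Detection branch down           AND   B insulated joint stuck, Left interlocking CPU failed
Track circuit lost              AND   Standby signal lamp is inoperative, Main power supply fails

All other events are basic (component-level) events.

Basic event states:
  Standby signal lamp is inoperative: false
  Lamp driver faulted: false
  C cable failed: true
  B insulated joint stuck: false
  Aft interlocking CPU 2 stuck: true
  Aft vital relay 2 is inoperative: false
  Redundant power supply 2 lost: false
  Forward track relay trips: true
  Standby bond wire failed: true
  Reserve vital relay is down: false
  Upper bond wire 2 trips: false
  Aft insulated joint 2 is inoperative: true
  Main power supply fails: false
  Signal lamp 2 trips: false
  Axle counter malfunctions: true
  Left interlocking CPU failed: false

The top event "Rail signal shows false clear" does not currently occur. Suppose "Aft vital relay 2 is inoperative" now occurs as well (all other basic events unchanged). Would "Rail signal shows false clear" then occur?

No

Counterfactual: set "Aft vital relay 2 is inoperative" to occurred.
Track circuit lost [AND]: Standby signal lamp is inoperative=not, Main power supply fails=not → not all inputs occur → does not occur.
Detection branch down [AND]: B insulated joint stuck=not, Left interlocking CPU failed=not → not all inputs occur → does not occur.
Power stage down [OR]: Detection branch down=not, Standby bond wire failed=occurs, Reserve vital relay is down=not → at least one input occurs → occurs.
Vital path unavailable [AND]: Power stage down=occurs, C cable failed=occurs, Axle counter malfunctions=occurs, Lamp driver faulted=not → not all inputs occur → does not occur.
Signal drive down [AND]: Forward track relay trips=occurs, Signal lamp 2 trips=not → not all inputs occur → does not occur.
Interlocking logic lost [OR]: Vital path unavailable=not, Signal drive down=not → no input occurs → does not occur.
Track circuit 2 lost [AND]: Redundant power supply 2 lost=not, Aft insulated joint 2 is inoperative=occurs, Aft interlocking CPU 2 stuck=occurs, Upper bond wire 2 trips=not → not all inputs occur → does not occur.
Detection branch 2 fails [AND]: Track circuit 2 lost=not, Aft vital relay 2 is inoperative=occurs → not all inputs occur → does not occur.
Rail signal shows false clear [OR]: Track circuit lost=not, Interlocking logic lost=not, Detection branch 2 fails=not → no input occurs → does not occur.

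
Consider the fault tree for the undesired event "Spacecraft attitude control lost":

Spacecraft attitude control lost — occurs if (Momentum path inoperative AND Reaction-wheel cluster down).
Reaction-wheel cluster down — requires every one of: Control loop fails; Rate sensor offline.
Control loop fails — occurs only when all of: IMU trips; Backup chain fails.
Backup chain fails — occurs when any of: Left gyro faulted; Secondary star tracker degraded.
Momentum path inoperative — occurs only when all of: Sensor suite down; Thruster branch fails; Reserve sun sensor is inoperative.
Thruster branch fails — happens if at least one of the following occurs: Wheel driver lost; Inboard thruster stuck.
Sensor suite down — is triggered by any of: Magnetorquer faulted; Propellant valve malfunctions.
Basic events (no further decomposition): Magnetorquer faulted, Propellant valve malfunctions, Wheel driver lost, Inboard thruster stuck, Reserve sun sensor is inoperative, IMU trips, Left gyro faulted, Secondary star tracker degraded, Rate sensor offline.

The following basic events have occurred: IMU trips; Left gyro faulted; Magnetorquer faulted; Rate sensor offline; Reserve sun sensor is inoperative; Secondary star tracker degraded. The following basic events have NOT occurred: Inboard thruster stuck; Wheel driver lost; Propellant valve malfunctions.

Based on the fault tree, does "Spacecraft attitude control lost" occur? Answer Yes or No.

No

Sensor suite down [OR]: Magnetorquer faulted=occurs, Propellant valve malfunctions=not → at least one input occurs → occurs.
Thruster branch fails [OR]: Wheel driver lost=not, Inboard thruster stuck=not → no input occurs → does not occur.
Momentum path inoperative [AND]: Sensor suite down=occurs, Thruster branch fails=not, Reserve sun sensor is inoperative=occurs → not all inputs occur → does not occur.
Backup chain fails [OR]: Left gyro faulted=occurs, Secondary star tracker degraded=occurs → at least one input occurs → occurs.
Control loop fails [AND]: IMU trips=occurs, Backup chain fails=occurs → all inputs occur → occurs.
Reaction-wheel cluster down [AND]: Control loop fails=occurs, Rate sensor offline=occurs → all inputs occur → occurs.
Spacecraft attitude control lost [AND]: Momentum path inoperative=not, Reaction-wheel cluster down=occurs → not all inputs occur → does not occur.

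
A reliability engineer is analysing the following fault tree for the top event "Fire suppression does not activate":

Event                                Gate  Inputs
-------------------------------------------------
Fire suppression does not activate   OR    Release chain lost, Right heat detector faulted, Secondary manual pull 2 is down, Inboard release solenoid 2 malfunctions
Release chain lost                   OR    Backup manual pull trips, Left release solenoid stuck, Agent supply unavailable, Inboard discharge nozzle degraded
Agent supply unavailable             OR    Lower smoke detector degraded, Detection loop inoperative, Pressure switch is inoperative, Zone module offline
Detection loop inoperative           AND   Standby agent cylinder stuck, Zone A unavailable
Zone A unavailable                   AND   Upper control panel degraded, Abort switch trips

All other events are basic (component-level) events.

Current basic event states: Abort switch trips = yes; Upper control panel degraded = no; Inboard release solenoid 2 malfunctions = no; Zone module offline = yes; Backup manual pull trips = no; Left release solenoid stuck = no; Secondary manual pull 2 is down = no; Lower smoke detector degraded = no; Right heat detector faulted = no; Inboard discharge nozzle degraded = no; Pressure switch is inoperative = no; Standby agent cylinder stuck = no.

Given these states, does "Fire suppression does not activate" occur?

Zone A unavailable [AND]: Upper control panel degraded=not, Abort switch trips=occurs → not all inputs occur → does not occur.
Detection loop inoperative [AND]: Standby agent cylinder stuck=not, Zone A unavailable=not → not all inputs occur → does not occur.
Agent supply unavailable [OR]: Lower smoke detector degraded=not, Detection loop inoperative=not, Pressure switch is inoperative=not, Zone module offline=occurs → at least one input occurs → occurs.
Release chain lost [OR]: Backup manual pull trips=not, Left release solenoid stuck=not, Agent supply unavailable=occurs, Inboard discharge nozzle degraded=not → at least one input occurs → occurs.
Fire suppression does not activate [OR]: Release chain lost=occurs, Right heat detector faulted=not, Secondary manual pull 2 is down=not, Inboard release solenoid 2 malfunctions=not → at least one input occurs → occurs.

Yes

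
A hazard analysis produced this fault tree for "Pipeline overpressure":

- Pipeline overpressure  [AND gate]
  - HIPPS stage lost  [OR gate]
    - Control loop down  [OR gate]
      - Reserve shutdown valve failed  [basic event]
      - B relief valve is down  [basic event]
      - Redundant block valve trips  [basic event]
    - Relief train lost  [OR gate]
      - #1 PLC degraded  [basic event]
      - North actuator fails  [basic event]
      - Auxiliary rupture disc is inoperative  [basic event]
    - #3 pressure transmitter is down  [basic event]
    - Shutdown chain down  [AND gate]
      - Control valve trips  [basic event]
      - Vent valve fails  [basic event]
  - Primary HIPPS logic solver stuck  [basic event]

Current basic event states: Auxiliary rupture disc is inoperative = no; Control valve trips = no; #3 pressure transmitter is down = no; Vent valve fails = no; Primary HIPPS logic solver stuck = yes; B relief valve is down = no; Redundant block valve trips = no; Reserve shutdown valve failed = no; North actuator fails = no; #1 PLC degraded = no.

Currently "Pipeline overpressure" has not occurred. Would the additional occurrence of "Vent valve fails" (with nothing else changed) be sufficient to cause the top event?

No

Counterfactual: set "Vent valve fails" to occurred.
Control loop down [OR]: Reserve shutdown valve failed=not, B relief valve is down=not, Redundant block valve trips=not → no input occurs → does not occur.
Relief train lost [OR]: #1 PLC degraded=not, North actuator fails=not, Auxiliary rupture disc is inoperative=not → no input occurs → does not occur.
Shutdown chain down [AND]: Control valve trips=not, Vent valve fails=occurs → not all inputs occur → does not occur.
HIPPS stage lost [OR]: Control loop down=not, Relief train lost=not, #3 pressure transmitter is down=not, Shutdown chain down=not → no input occurs → does not occur.
Pipeline overpressure [AND]: HIPPS stage lost=not, Primary HIPPS logic solver stuck=occurs → not all inputs occur → does not occur.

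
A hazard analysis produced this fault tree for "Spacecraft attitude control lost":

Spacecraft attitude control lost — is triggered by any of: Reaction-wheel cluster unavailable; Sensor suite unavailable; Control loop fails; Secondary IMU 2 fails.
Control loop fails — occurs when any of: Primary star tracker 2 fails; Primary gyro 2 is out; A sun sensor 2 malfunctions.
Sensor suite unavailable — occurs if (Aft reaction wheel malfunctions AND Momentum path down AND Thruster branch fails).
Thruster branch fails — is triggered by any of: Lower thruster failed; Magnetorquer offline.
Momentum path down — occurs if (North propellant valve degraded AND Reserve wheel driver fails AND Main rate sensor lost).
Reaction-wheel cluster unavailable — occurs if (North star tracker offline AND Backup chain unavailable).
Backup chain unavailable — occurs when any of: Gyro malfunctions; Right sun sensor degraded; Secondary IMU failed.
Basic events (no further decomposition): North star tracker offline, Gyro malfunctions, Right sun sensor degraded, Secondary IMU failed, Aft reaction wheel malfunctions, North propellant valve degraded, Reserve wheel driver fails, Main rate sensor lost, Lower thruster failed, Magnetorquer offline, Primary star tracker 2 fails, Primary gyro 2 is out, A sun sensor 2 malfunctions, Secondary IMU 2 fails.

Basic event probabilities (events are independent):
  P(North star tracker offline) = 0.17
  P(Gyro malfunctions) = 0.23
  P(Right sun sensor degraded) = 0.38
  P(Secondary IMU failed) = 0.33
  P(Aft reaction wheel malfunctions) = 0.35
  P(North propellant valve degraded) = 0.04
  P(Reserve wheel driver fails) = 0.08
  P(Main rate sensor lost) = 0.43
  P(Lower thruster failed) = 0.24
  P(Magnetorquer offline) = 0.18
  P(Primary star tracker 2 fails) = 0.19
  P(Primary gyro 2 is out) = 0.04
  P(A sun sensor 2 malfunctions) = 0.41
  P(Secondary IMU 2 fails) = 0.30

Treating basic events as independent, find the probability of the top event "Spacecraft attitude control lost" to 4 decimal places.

0.7160

P(Backup chain unavailable) [OR] = 1 − (1−0.23) × (1−0.38) × (1−0.33) = 0.680142
P(Reaction-wheel cluster unavailable) [AND] = 0.17 × 0.680142 = 0.115624
P(Momentum path down) [AND] = 0.04 × 0.08 × 0.43 = 0.001376
P(Thruster branch fails) [OR] = 1 − (1−0.24) × (1−0.18) = 0.376800
P(Sensor suite unavailable) [AND] = 0.35 × 0.001376 × 0.376800 = 0.000181
P(Control loop fails) [OR] = 1 − (1−0.19) × (1−0.04) × (1−0.41) = 0.541216
P(Spacecraft attitude control lost) [OR] = 1 − (1−0.115624) × (1−0.000181) × (1−0.541216) × (1−0.30) = 0.716035
Rounded to 4 decimal places: P(Spacecraft attitude control lost) ≈ 0.7160.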